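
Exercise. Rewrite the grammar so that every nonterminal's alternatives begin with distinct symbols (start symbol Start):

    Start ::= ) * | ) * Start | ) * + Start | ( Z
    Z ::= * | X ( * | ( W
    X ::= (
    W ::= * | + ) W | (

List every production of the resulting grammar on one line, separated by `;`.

Start has alternatives sharing prefix ') *': factor to Start → ) * Start1 with Start1 → ε | Start | + Start.

Start ::= ( Z | ) * Start1; Z ::= * | X ( * | ( W; X ::= (; W ::= * | + ) W | (; Start1 ::= ε | Start | + Start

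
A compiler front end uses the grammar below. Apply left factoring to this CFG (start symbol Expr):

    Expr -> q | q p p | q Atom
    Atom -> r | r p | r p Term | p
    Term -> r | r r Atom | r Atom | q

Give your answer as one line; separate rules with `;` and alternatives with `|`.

Expr -> q Expr1; Atom -> p | r Atom1; Term -> q | r Term1; Expr1 -> ε | p p | Atom; Atom1 -> ε | p Atom11; Term1 -> ε | r Atom | Atom; Atom11 -> ε | Term

Expr has alternatives sharing prefix 'q': factor to Expr → q Expr1 with Expr1 → ε | p p | Atom.
Atom has alternatives sharing prefix 'r': factor to Atom → r Atom1 with Atom1 → ε | p | p Term.
Term has alternatives sharing prefix 'r': factor to Term → r Term1 with Term1 → ε | r Atom | Atom.
Atom1 has alternatives sharing prefix 'p': factor to Atom1 → p Atom11 with Atom11 → ε | Term.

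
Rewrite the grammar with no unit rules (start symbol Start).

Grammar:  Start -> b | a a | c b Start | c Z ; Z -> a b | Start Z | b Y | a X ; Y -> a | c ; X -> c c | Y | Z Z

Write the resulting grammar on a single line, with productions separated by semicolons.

Unit pairs: X ⇒* {Y}.
Replace each nonterminal's rules with the union of the non-unit rules of every nonterminal it unit-derives.

Start -> b | a a | c b Start | c Z; Z -> a b | Start Z | b Y | a X; Y -> a | c; X -> c c | Z Z | a | c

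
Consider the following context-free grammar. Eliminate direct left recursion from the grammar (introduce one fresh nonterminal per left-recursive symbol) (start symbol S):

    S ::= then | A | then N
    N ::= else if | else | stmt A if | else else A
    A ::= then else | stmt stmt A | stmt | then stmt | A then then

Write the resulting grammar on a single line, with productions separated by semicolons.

Directly left-recursive nonterminal: A.
For A: α = {then then}, β = {then else, stmt stmt A, stmt, then stmt}. Rewrite as A → β A' and A' → α A' | ε.

S ::= then | A | then N; N ::= else if | else | stmt A if | else else A; A ::= then else A' | stmt stmt A A' | stmt A' | then stmt A'; A' ::= then then A' | ε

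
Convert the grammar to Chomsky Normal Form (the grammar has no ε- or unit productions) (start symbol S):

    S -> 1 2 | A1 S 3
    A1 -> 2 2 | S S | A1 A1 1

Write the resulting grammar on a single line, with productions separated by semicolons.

Introduce a nonterminal for each terminal appearing in a rule of length ≥ 2: X1 → 1, X2 → 2, X3 → 3.
Binarize each right-hand side of length ≥ 3 by chaining fresh nonterminals (Y1, Y2, …): affected rules were S → A1 S X3; A1 → A1 A1 X1.

S -> X1 X2 | A1 Y1; A1 -> X2 X2 | S S | A1 Y2; X1 -> 1; X2 -> 2; X3 -> 3; Y1 -> S X3; Y2 -> A1 X1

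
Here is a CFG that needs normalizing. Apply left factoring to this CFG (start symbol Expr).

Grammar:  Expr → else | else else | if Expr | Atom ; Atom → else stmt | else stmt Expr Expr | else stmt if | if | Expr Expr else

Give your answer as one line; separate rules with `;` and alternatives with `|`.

Expr → if Expr | Atom | else Expr1; Atom → if | Expr Expr else | else stmt Atom1; Expr1 → ε | else; Atom1 → ε | Expr Expr | if

Expr has alternatives sharing prefix 'else': factor to Expr → else Expr1 with Expr1 → ε | else.
Atom has alternatives sharing prefix 'else stmt': factor to Atom → else stmt Atom1 with Atom1 → ε | Expr Expr | if.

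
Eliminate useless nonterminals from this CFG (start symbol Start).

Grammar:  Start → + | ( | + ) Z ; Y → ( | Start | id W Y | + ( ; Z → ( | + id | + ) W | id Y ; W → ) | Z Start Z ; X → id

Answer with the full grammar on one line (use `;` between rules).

Generating nonterminals: {Start, W, X, Y, Z}.
Reachable from Start after that: {Start, W, Y, Z}.
Removed useless symbols: {X} and every production mentioning them.

Start → + | ( | + ) Z; Y → ( | Start | id W Y | + (; Z → ( | + id | + ) W | id Y; W → ) | Z Start Z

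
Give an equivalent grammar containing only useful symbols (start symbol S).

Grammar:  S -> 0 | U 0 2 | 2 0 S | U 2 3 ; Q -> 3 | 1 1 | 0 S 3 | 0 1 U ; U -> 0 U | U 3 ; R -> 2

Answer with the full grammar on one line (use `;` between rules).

S -> 0 | 2 0 S

Generating nonterminals: {Q, R, S}.
Reachable from S after that: {S}.
Removed useless symbols: {Q, R, U} and every production mentioning them.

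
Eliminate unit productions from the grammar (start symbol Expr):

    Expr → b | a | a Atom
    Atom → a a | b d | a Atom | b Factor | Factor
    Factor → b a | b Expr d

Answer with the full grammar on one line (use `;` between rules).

Unit pairs: Atom ⇒* {Factor}.
For every A with A ⇒* B via unit rules, add B's non-unit alternatives to A; then delete every rule of the form X → Y.

Expr → b | a | a Atom; Atom → a a | b d | a Atom | b Factor | b a | b Expr d; Factor → b a | b Expr d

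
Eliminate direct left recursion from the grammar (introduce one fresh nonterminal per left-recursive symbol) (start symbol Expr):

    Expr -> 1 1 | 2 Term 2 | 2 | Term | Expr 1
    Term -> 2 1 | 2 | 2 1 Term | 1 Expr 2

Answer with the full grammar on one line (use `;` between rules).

Expr -> 1 1 Expr1 | 2 Term 2 Expr1 | 2 Expr1 | Term Expr1; Term -> 2 1 | 2 | 2 1 Term | 1 Expr 2; Expr1 -> 1 Expr1 | ε

Left recursion appears on Expr.
For Expr: α = {1}, β = {1 1, 2 Term 2, 2, Term}. Rewrite as Expr → β Expr1 and Expr1 → α Expr1 | ε.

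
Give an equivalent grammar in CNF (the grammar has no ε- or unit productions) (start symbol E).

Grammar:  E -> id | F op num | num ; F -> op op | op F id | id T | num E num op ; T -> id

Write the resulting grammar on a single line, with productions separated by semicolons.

E -> id | F Y1 | num; F -> X1 X1 | X1 Y2 | X3 T | X2 Y3; T -> id; X1 -> op; X2 -> num; X3 -> id; Y1 -> X1 X2; Y2 -> F X3; Y3 -> E Y4; Y4 -> X2 X1

Introduce a nonterminal for each terminal appearing in a rule of length ≥ 2: X1 → op, X2 → num, X3 → id.
Binarize each right-hand side of length ≥ 3 by chaining fresh nonterminals (Y1, Y2, …): affected rules were E → F X1 X2; F → X1 F X3; F → X2 E X2 X1.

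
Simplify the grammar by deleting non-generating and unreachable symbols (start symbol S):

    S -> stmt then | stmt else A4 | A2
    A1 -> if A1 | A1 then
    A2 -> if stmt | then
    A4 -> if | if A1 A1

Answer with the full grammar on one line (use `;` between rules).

S -> stmt then | stmt else A4 | A2; A2 -> if stmt | then; A4 -> if

Generating nonterminals: {A2, A4, S}.
Reachable from S after that: {A2, A4, S}.
Removed useless symbols: {A1} and every production mentioning them.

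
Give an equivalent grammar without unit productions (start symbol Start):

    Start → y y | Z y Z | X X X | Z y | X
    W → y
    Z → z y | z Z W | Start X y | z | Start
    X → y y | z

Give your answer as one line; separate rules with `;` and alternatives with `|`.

Start → y y | Z y Z | X X X | Z y | z; W → y; Z → z y | z Z W | Start X y | z | y y | Z y Z | X X X | Z y; X → y y | z

Unit pairs: Start ⇒* {X}; Z ⇒* {Start, X}.
For each unit pair (A, B), copy every non-unit production of B to A, then drop all unit productions.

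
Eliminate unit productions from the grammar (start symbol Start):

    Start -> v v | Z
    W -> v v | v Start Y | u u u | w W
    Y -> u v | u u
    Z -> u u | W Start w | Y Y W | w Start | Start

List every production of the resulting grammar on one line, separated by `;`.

Start -> u u | W Start w | Y Y W | w Start | v v; W -> v v | v Start Y | u u u | w W; Y -> u v | u u; Z -> u u | W Start w | Y Y W | w Start | v v

Unit pairs: Start ⇒* {Z}; Z ⇒* {Start}.
For every A with A ⇒* B via unit rules, add B's non-unit alternatives to A; then delete every rule of the form X → Y.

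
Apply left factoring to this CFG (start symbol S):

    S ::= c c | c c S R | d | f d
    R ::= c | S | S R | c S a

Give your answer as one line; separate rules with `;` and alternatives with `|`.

S has alternatives sharing prefix 'c c': factor to S → c c S' with S' → ε | S R.
R has alternatives sharing prefix 'c': factor to R → c R' with R' → ε | S a.
R has alternatives sharing prefix 'S': factor to R → S R'' with R'' → ε | R.

S ::= d | f d | c c S'; R ::= c R' | S R''; S' ::= eps | S R; R' ::= eps | S a; R'' ::= eps | R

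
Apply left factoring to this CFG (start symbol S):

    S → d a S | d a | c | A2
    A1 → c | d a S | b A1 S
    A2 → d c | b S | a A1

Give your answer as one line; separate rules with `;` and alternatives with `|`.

S → c | A2 | d a S'; A1 → c | d a S | b A1 S; A2 → d c | b S | a A1; S' → S | ε

S has alternatives sharing prefix 'd a': factor to S → d a S' with S' → S | ε.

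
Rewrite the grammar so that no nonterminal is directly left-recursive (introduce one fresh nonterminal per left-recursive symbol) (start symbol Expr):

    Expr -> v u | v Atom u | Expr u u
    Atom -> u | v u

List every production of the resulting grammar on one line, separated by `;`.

Expr -> v u Expr1 | v Atom u Expr1; Atom -> u | v u; Expr1 -> u u Expr1 | ε

Expr is directly left-recursive.
For Expr: α = {u u}, β = {v u, v Atom u}. Rewrite as Expr → β Expr1 and Expr1 → α Expr1 | ε.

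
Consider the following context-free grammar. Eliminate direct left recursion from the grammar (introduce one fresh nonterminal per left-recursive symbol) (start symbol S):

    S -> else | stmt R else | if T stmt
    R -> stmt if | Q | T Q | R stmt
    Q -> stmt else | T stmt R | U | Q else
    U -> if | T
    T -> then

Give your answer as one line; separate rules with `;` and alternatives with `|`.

Left recursion appears on R, Q.
For R: α = {stmt}, β = {stmt if, Q, T Q}. Rewrite as R → β R' and R' → α R' | ε.
For Q: α = {else}, β = {stmt else, T stmt R, U}. Rewrite as Q → β Q' and Q' → α Q' | ε.

S -> else | stmt R else | if T stmt; R -> stmt if R' | Q R' | T Q R'; Q -> stmt else Q' | T stmt R Q' | U Q'; U -> if | T; T -> then; R' -> stmt R' | ε; Q' -> else Q' | ε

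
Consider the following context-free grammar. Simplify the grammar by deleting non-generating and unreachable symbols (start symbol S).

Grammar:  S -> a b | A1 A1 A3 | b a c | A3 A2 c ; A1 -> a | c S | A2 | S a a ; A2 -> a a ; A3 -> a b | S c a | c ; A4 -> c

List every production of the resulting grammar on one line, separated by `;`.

S -> a b | A1 A1 A3 | b a c | A3 A2 c; A1 -> a | c S | A2 | S a a; A2 -> a a; A3 -> a b | S c a | c

Generating nonterminals: {A1, A2, A3, A4, S}.
Reachable from S after that: {A1, A2, A3, S}.
Removed useless symbols: {A4} and every production mentioning them.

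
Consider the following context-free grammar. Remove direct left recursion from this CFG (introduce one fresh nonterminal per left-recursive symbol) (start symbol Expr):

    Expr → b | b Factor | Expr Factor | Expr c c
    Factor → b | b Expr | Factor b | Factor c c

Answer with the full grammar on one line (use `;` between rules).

Left recursion appears on Expr, Factor.
For Expr: α = {Factor, c c}, β = {b, b Factor}. Rewrite as Expr → β Expr1 and Expr1 → α Expr1 | ε.
For Factor: α = {b, c c}, β = {b, b Expr}. Rewrite as Factor → β Factor1 and Factor1 → α Factor1 | ε.

Expr → b Expr1 | b Factor Expr1; Factor → b Factor1 | b Expr Factor1; Expr1 → Factor Expr1 | c c Expr1 | ε; Factor1 → b Factor1 | c c Factor1 | ε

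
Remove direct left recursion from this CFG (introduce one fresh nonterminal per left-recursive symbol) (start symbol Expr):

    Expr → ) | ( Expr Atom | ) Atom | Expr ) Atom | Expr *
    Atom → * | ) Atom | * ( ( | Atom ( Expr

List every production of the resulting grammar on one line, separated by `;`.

Expr → ) Expr1 | ( Expr Atom Expr1 | ) Atom Expr1; Atom → * Atom1 | ) Atom Atom1 | * ( ( Atom1; Expr1 → ) Atom Expr1 | * Expr1 | epsilon; Atom1 → ( Expr Atom1 | epsilon

Expr, Atom are directly left-recursive.
For Expr: α = {) Atom, *}, β = {), ( Expr Atom, ) Atom}. Rewrite as Expr → β Expr1 and Expr1 → α Expr1 | ε.
For Atom: α = {( Expr}, β = {*, ) Atom, * ( (}. Rewrite as Atom → β Atom1 and Atom1 → α Atom1 | ε.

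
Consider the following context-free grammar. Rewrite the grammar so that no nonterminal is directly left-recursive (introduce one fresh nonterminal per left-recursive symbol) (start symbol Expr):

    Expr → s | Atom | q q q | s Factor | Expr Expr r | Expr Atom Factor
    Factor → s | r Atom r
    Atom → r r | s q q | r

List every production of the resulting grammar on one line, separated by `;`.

Expr is directly left-recursive.
For Expr: α = {Expr r, Atom Factor}, β = {s, Atom, q q q, s Factor}. Rewrite as Expr → β Expr1 and Expr1 → α Expr1 | ε.

Expr → s Expr1 | Atom Expr1 | q q q Expr1 | s Factor Expr1; Factor → s | r Atom r; Atom → r r | s q q | r; Expr1 → Expr r Expr1 | Atom Factor Expr1 | ε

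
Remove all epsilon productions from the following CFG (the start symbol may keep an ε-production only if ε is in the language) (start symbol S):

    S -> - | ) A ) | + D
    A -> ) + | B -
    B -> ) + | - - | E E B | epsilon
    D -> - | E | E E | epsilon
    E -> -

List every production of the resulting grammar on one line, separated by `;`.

S -> - | ) A ) | + D | +; A -> ) + | B - | -; B -> ) + | - - | E E B | E E; D -> - | E | E E; E -> -

The nullable symbols are {B, D}.
ε ∉ L(G), so no ε-production is kept.
Add the nullable-subset variants: S → + D gives + D | +. A → B - gives B - | -. B → E E B gives E E B | E E.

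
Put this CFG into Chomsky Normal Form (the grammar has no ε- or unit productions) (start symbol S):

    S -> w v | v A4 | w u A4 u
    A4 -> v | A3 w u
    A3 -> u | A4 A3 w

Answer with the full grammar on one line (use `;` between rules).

S -> X1 X2 | X2 A4 | X1 Y1; A4 -> v | A3 Y3; A3 -> u | A4 Y4; X1 -> w; X2 -> v; X3 -> u; Y1 -> X3 Y2; Y2 -> A4 X3; Y3 -> X1 X3; Y4 -> A3 X1

Introduce a nonterminal for each terminal appearing in a rule of length ≥ 2: X1 → w, X2 → v, X3 → u.
Binarize each right-hand side of length ≥ 3 by chaining fresh nonterminals (Y1, Y2, …): affected rules were S → X1 X3 A4 X3; A4 → A3 X1 X3; A3 → A4 A3 X1.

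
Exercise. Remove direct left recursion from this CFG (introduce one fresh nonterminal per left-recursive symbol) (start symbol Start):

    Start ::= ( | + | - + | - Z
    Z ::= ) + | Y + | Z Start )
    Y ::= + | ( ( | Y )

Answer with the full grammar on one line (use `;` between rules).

Start ::= ( | + | - + | - Z; Z ::= ) + Z1 | Y + Z1; Y ::= + Y1 | ( ( Y1; Z1 ::= Start ) Z1 | epsilon; Y1 ::= ) Y1 | epsilon

Directly left-recursive nonterminals: Z, Y.
For Z: α = {Start )}, β = {) +, Y +}. Rewrite as Z → β Z1 and Z1 → α Z1 | ε.
For Y: α = {)}, β = {+, ( (}. Rewrite as Y → β Y1 and Y1 → α Y1 | ε.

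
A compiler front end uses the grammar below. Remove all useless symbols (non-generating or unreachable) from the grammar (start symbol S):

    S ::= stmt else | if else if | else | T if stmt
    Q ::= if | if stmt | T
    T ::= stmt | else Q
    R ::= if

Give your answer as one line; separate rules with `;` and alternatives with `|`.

Generating nonterminals: {Q, R, S, T}.
Reachable from S after that: {Q, S, T}.
Removed useless symbols: {R} and every production mentioning them.

S ::= stmt else | if else if | else | T if stmt; Q ::= if | if stmt | T; T ::= stmt | else Q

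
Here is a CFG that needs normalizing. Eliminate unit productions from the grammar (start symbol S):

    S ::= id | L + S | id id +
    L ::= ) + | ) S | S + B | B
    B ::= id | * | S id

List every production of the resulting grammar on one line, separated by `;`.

Unit pairs: L ⇒* {B}.
Replace each nonterminal's rules with the union of the non-unit rules of every nonterminal it unit-derives.

S ::= id | L + S | id id +; L ::= ) + | ) S | S + B | id | * | S id; B ::= id | * | S id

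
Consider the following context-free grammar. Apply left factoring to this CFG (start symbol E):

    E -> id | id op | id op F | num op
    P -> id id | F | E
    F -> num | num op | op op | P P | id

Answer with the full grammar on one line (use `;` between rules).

E has alternatives sharing prefix 'id': factor to E → id E' with E' → ε | op | op F.
F has alternatives sharing prefix 'num': factor to F → num F' with F' → ε | op.
E' has alternatives sharing prefix 'op': factor to E' → op E'' with E'' → ε | F.

E -> num op | id E'; P -> id id | F | E; F -> op op | P P | id | num F'; E' -> ε | op E''; F' -> ε | op; E'' -> ε | F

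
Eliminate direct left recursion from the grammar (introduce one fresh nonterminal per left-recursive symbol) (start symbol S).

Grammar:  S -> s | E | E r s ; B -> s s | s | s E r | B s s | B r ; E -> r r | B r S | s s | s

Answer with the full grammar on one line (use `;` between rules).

S -> s | E | E r s; B -> s s B' | s B' | s E r B'; E -> r r | B r S | s s | s; B' -> s s B' | r B' | ε

Directly left-recursive nonterminal: B.
For B: α = {s s, r}, β = {s s, s, s E r}. Rewrite as B → β B' and B' → α B' | ε.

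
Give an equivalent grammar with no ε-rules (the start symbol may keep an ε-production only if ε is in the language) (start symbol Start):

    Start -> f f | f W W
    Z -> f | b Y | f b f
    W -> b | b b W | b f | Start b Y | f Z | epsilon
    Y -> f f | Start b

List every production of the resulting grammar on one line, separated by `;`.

Nullable set = {W}.
ε ∉ L(G), so no ε-production is kept.
Add the nullable-subset variants: Start → f W W gives f W W | f W | f. W → b b W gives b b W | b b.

Start -> f f | f W W | f W | f; Z -> f | b Y | f b f; W -> b | b b W | b b | b f | Start b Y | f Z; Y -> f f | Start b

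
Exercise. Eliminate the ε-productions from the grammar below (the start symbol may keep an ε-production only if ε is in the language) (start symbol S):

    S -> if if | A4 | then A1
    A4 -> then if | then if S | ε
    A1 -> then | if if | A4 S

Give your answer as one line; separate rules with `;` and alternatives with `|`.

S -> if if | A4 | then A1 | then | ε; A4 -> then if | then if S; A1 -> then | if if | A4 S | A4 | S

Nullable set = {A1, A4, S}.
ε ∈ L(G) since S is nullable, so keep S → ε.
Add the nullable-subset variants: S → then A1 gives then A1 | then. A1 → A4 S gives A4 S | A4 | S.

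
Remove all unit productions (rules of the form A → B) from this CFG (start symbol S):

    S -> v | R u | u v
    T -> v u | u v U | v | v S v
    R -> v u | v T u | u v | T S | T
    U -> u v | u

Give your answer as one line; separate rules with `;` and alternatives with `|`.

S -> v | R u | u v; T -> v u | u v U | v | v S v; R -> v u | v T u | u v | T S | u v U | v | v S v; U -> u v | u

Unit pairs: R ⇒* {T}.
For every A with A ⇒* B via unit rules, add B's non-unit alternatives to A; then delete every rule of the form X → Y.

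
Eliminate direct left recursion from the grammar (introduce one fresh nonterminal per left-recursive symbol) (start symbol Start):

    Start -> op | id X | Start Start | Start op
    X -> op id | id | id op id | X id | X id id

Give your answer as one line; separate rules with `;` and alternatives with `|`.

Start -> op Start1 | id X Start1; X -> op id X1 | id X1 | id op id X1; Start1 -> Start Start1 | op Start1 | epsilon; X1 -> id X1 | id id X1 | epsilon

Left recursion appears on Start, X.
For Start: α = {Start, op}, β = {op, id X}. Rewrite as Start → β Start1 and Start1 → α Start1 | ε.
For X: α = {id, id id}, β = {op id, id, id op id}. Rewrite as X → β X1 and X1 → α X1 | ε.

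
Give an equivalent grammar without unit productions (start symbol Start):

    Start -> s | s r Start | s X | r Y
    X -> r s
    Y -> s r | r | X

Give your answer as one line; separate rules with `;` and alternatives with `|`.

Start -> s | s r Start | s X | r Y; X -> r s; Y -> r s | s r | r

Unit pairs: Y ⇒* {X}.
Replace each nonterminal's rules with the union of the non-unit rules of every nonterminal it unit-derives.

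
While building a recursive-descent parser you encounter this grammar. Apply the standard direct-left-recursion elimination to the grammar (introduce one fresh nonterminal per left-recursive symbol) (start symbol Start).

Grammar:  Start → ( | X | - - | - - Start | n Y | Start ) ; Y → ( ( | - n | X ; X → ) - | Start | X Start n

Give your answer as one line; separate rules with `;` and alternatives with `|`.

Start, X are directly left-recursive.
For Start: α = {)}, β = {(, X, - -, - - Start, n Y}. Rewrite as Start → β Start1 and Start1 → α Start1 | ε.
For X: α = {Start n}, β = {) -, Start}. Rewrite as X → β X1 and X1 → α X1 | ε.

Start → ( Start1 | X Start1 | - - Start1 | - - Start Start1 | n Y Start1; Y → ( ( | - n | X; X → ) - X1 | Start X1; Start1 → ) Start1 | ε; X1 → Start n X1 | ε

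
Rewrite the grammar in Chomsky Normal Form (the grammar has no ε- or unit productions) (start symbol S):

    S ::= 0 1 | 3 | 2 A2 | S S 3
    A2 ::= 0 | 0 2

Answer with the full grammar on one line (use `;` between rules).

Introduce a nonterminal for each terminal appearing in a rule of length ≥ 2: X1 → 0, X2 → 1, X3 → 2, X4 → 3.
Binarize each right-hand side of length ≥ 3 by chaining fresh nonterminals (Y1, Y2, …): affected rules were S → S S X4.

S ::= X1 X2 | 3 | X3 A2 | S Y1; A2 ::= 0 | X1 X3; X1 ::= 0; X2 ::= 1; X3 ::= 2; X4 ::= 3; Y1 ::= S X4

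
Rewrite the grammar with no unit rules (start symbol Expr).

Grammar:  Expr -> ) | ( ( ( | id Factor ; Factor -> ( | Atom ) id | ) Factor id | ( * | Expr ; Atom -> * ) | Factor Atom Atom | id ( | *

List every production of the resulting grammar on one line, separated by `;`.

Expr -> ) | ( ( ( | id Factor; Factor -> ( | Atom ) id | ) Factor id | ( * | ) | ( ( ( | id Factor; Atom -> * ) | Factor Atom Atom | id ( | *

Unit pairs: Factor ⇒* {Expr}.
For each unit pair (A, B), copy every non-unit production of B to A, then drop all unit productions.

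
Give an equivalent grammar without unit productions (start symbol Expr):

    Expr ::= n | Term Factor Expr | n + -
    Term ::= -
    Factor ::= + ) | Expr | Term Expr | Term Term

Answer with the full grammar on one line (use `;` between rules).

Expr ::= n | Term Factor Expr | n + -; Term ::= -; Factor ::= + ) | Term Expr | Term Term | n | Term Factor Expr | n + -

Unit pairs: Factor ⇒* {Expr}.
Replace each nonterminal's rules with the union of the non-unit rules of every nonterminal it unit-derives.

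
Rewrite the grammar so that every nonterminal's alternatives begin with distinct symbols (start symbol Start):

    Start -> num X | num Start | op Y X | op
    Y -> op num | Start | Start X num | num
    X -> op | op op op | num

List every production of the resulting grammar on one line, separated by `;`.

Start -> num Start1 | op Start2; Y -> op num | num | Start Y1; X -> num | op X1; Start1 -> X | Start; Start2 -> Y X | ε; Y1 -> ε | X num; X1 -> ε | op op

Start has alternatives sharing prefix 'num': factor to Start → num Start1 with Start1 → X | Start.
Start has alternatives sharing prefix 'op': factor to Start → op Start2 with Start2 → Y X | ε.
Y has alternatives sharing prefix 'Start': factor to Y → Start Y1 with Y1 → ε | X num.
X has alternatives sharing prefix 'op': factor to X → op X1 with X1 → ε | op op.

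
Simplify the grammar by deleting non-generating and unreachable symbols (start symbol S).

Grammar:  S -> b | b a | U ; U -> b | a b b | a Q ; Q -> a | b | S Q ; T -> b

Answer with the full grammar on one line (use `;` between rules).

Generating nonterminals: {Q, S, T, U}.
Reachable from S after that: {Q, S, U}.
Removed useless symbols: {T} and every production mentioning them.

S -> b | b a | U; U -> b | a b b | a Q; Q -> a | b | S Q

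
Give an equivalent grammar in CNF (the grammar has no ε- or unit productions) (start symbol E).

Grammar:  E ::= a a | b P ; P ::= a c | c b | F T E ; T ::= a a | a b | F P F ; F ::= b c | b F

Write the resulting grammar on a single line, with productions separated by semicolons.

Introduce a nonterminal for each terminal appearing in a rule of length ≥ 2: X1 → a, X2 → b, X3 → c.
Binarize each right-hand side of length ≥ 3 by chaining fresh nonterminals (Y1, Y2, …): affected rules were P → F T E; T → F P F.

E ::= X1 X1 | X2 P; P ::= X1 X3 | X3 X2 | F Y1; T ::= X1 X1 | X1 X2 | F Y2; F ::= X2 X3 | X2 F; X1 ::= a; X2 ::= b; X3 ::= c; Y1 ::= T E; Y2 ::= P F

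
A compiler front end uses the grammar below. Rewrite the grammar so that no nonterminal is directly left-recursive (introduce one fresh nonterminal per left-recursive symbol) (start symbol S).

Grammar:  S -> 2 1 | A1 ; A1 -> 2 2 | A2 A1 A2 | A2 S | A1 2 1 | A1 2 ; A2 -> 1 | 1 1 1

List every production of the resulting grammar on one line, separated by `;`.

A1 is directly left-recursive.
For A1: α = {2 1, 2}, β = {2 2, A2 A1 A2, A2 S}. Rewrite as A1 → β A1' and A1' → α A1' | ε.

S -> 2 1 | A1; A1 -> 2 2 A1' | A2 A1 A2 A1' | A2 S A1'; A2 -> 1 | 1 1 1; A1' -> 2 1 A1' | 2 A1' | eps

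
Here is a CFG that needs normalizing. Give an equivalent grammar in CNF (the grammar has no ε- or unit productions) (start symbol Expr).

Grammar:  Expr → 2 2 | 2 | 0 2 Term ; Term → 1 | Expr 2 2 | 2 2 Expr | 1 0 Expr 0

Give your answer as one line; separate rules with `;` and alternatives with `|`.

Expr → X1 X1 | 2 | X2 Y1; Term → 1 | Expr Y2 | X1 Y3 | X3 Y4; X1 → 2; X2 → 0; X3 → 1; Y1 → X1 Term; Y2 → X1 X1; Y3 → X1 Expr; Y4 → X2 Y5; Y5 → Expr X2

Introduce a nonterminal for each terminal appearing in a rule of length ≥ 2: X1 → 2, X2 → 0, X3 → 1.
Binarize each right-hand side of length ≥ 3 by chaining fresh nonterminals (Y1, Y2, …): affected rules were Expr → X2 X1 Term; Term → Expr X1 X1; Term → X1 X1 Expr; Term → X3 X2 Expr X2.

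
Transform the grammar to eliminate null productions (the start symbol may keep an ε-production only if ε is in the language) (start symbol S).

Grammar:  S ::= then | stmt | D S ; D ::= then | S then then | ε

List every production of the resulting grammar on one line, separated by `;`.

Nullable nonterminals: {D}.
ε ∉ L(G), so no ε-production is kept.

S ::= then | stmt | D S; D ::= then | S then then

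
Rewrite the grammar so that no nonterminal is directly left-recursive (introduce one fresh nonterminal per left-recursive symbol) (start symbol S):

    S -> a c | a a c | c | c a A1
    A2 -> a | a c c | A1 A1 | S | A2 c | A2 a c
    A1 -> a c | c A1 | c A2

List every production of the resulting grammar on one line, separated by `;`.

Left recursion appears on A2.
For A2: α = {c, a c}, β = {a, a c c, A1 A1, S}. Rewrite as A2 → β A2' and A2' → α A2' | ε.

S -> a c | a a c | c | c a A1; A2 -> a A2' | a c c A2' | A1 A1 A2' | S A2'; A1 -> a c | c A1 | c A2; A2' -> c A2' | a c A2' | ε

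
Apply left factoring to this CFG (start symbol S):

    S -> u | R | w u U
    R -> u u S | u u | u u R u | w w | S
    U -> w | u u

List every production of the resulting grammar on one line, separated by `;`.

S -> u | R | w u U; R -> w w | S | u u R'; U -> w | u u; R' -> S | epsilon | R u

R has alternatives sharing prefix 'u u': factor to R → u u R' with R' → S | ε | R u.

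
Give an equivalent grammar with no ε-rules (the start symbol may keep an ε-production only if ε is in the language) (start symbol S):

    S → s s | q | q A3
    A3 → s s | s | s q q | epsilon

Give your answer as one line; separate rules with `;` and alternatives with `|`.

S → s s | q | q A3; A3 → s s | s | s q q

The nullable symbols are {A3}.
ε ∉ L(G), so no ε-production is kept.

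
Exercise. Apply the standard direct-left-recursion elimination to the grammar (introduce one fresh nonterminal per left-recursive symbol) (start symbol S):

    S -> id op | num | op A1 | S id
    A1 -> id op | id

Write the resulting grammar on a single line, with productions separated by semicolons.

Directly left-recursive nonterminal: S.
For S: α = {id}, β = {id op, num, op A1}. Rewrite as S → β S' and S' → α S' | ε.

S -> id op S' | num S' | op A1 S'; A1 -> id op | id; S' -> id S' | ε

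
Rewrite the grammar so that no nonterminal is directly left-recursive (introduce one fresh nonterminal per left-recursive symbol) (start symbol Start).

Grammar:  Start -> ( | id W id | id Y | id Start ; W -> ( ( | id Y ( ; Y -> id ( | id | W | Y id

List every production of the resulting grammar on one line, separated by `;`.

Start -> ( | id W id | id Y | id Start; W -> ( ( | id Y (; Y -> id ( Y1 | id Y1 | W Y1; Y1 -> id Y1 | epsilon

Y is directly left-recursive.
For Y: α = {id}, β = {id (, id, W}. Rewrite as Y → β Y1 and Y1 → α Y1 | ε.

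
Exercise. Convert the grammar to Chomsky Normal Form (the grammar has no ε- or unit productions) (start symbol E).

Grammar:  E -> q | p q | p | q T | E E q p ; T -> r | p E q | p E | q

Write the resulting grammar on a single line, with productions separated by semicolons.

E -> q | X1 X2 | p | X2 T | E Y1; T -> r | X1 Y3 | X1 E | q; X1 -> p; X2 -> q; Y1 -> E Y2; Y2 -> X2 X1; Y3 -> E X2

Introduce a nonterminal for each terminal appearing in a rule of length ≥ 2: X1 → p, X2 → q.
Binarize each right-hand side of length ≥ 3 by chaining fresh nonterminals (Y1, Y2, …): affected rules were E → E E X2 X1; T → X1 E X2.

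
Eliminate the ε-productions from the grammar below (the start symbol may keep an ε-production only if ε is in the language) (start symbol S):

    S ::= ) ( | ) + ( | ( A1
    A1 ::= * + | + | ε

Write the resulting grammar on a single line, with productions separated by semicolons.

S ::= ) ( | ) + ( | ( A1 | (; A1 ::= * + | +

Nullable set = {A1}.
ε ∉ L(G), so no ε-production is kept.
For each production, add variants omitting each subset of nullable occurrences: S → ( A1 gives ( A1 | (.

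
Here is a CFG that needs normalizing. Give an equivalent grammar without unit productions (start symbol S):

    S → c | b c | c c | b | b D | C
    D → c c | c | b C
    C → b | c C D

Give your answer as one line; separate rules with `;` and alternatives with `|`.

Unit pairs: S ⇒* {C}.
Replace each nonterminal's rules with the union of the non-unit rules of every nonterminal it unit-derives.

S → b | c C D | c | b c | c c | b D; D → c c | c | b C; C → b | c C D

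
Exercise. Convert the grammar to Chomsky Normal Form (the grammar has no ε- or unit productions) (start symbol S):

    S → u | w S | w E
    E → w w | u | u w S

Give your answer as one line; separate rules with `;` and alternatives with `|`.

S → u | X1 S | X1 E; E → X1 X1 | u | X2 Y1; X1 → w; X2 → u; Y1 → X1 S

Introduce a nonterminal for each terminal appearing in a rule of length ≥ 2: X1 → w, X2 → u.
Binarize each right-hand side of length ≥ 3 by chaining fresh nonterminals (Y1, Y2, …): affected rules were E → X2 X1 S.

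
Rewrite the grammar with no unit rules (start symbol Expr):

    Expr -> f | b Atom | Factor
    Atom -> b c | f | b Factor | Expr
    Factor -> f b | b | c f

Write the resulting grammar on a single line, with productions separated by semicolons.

Unit pairs: Atom ⇒* {Expr, Factor}; Expr ⇒* {Factor}.
Replace each nonterminal's rules with the union of the non-unit rules of every nonterminal it unit-derives.

Expr -> f b | b | c f | f | b Atom; Atom -> b c | f | b Factor | f b | b | c f | b Atom; Factor -> f b | b | c f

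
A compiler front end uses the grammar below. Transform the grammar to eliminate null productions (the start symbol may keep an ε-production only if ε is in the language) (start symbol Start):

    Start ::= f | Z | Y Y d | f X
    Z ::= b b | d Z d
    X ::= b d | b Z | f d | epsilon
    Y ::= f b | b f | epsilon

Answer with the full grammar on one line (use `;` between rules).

Start ::= f | Z | Y Y d | Y d | d | f X; Z ::= b b | d Z d; X ::= b d | b Z | f d; Y ::= f b | b f

Nullable set = {X, Y}.
ε ∉ L(G), so no ε-production is kept.
Expand every rule over subsets of its nullable positions: Start → Y Y d gives Y Y d | Y d | d.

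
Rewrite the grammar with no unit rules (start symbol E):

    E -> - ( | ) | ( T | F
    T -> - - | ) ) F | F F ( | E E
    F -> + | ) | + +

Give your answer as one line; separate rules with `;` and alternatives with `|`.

Unit pairs: E ⇒* {F}.
Replace each nonterminal's rules with the union of the non-unit rules of every nonterminal it unit-derives.

E -> - ( | ) | ( T | + | + +; T -> - - | ) ) F | F F ( | E E; F -> + | ) | + +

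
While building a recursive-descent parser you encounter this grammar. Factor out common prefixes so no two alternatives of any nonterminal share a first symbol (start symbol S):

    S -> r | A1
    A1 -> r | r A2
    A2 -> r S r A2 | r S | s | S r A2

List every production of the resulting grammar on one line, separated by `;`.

A1 has alternatives sharing prefix 'r': factor to A1 → r A1' with A1' → ε | A2.
A2 has alternatives sharing prefix 'r S': factor to A2 → r S A2' with A2' → r A2 | ε.

S -> r | A1; A1 -> r A1'; A2 -> s | S r A2 | r S A2'; A1' -> ε | A2; A2' -> r A2 | ε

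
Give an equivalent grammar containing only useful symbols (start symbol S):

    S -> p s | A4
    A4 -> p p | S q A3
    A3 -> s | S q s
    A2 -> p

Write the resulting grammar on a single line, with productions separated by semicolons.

S -> p s | A4; A4 -> p p | S q A3; A3 -> s | S q s

Generating nonterminals: {A2, A3, A4, S}.
Reachable from S after that: {A3, A4, S}.
Removed useless symbols: {A2} and every production mentioning them.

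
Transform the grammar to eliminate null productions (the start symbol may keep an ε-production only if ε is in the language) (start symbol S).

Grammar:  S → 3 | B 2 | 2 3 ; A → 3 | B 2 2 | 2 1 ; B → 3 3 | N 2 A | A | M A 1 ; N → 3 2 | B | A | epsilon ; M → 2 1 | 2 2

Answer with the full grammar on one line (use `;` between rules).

S → 3 | B 2 | 2 3; A → 3 | B 2 2 | 2 1; B → 3 3 | N 2 A | 2 A | A | M A 1; N → 3 2 | B | A; M → 2 1 | 2 2

Nullable set = {N}.
ε ∉ L(G), so no ε-production is kept.
Add the nullable-subset variants: B → N 2 A gives N 2 A | 2 A.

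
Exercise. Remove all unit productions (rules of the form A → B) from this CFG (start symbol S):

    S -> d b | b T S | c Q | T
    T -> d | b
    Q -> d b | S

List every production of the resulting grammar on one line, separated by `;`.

S -> d b | b T S | c Q | d | b; T -> d | b; Q -> d b | b T S | c Q | d | b

Unit pairs: Q ⇒* {S, T}; S ⇒* {T}.
For each unit pair (A, B), copy every non-unit production of B to A, then drop all unit productions.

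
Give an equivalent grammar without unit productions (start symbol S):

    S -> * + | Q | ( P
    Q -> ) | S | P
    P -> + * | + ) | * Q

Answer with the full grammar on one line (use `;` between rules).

Unit pairs: Q ⇒* {P, S}; S ⇒* {P, Q}.
For each unit pair (A, B), copy every non-unit production of B to A, then drop all unit productions.

S -> * + | ( P | + * | + ) | * Q | ); Q -> * + | ( P | + * | + ) | * Q | ); P -> + * | + ) | * Q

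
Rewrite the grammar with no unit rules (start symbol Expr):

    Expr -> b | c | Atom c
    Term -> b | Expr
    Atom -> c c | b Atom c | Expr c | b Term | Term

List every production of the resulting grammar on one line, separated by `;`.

Expr -> b | c | Atom c; Term -> b | c | Atom c; Atom -> b | c c | b Atom c | Expr c | b Term | c | Atom c

Unit pairs: Atom ⇒* {Expr, Term}; Term ⇒* {Expr}.
Replace each nonterminal's rules with the union of the non-unit rules of every nonterminal it unit-derives.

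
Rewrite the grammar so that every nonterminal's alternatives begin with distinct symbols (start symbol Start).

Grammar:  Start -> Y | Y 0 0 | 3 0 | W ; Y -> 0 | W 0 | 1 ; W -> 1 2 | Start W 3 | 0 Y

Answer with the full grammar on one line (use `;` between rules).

Start -> 3 0 | W | Y Start1; Y -> 0 | W 0 | 1; W -> 1 2 | Start W 3 | 0 Y; Start1 -> ε | 0 0

Start has alternatives sharing prefix 'Y': factor to Start → Y Start1 with Start1 → ε | 0 0.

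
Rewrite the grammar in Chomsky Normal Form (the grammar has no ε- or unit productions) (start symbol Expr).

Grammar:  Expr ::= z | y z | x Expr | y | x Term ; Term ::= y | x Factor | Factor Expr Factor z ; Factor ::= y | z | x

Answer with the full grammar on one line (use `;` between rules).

Expr ::= z | X1 X2 | X3 Expr | y | X3 Term; Term ::= y | X3 Factor | Factor Y1; Factor ::= y | z | x; X1 ::= y; X2 ::= z; X3 ::= x; Y1 ::= Expr Y2; Y2 ::= Factor X2

Introduce a nonterminal for each terminal appearing in a rule of length ≥ 2: X1 → y, X2 → z, X3 → x.
Binarize each right-hand side of length ≥ 3 by chaining fresh nonterminals (Y1, Y2, …): affected rules were Term → Factor Expr Factor X2.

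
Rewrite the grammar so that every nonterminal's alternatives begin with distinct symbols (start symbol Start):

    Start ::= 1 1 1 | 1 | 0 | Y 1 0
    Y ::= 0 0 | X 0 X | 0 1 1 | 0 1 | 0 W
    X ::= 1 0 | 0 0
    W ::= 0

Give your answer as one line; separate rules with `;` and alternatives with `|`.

Start has alternatives sharing prefix '1': factor to Start → 1 Start1 with Start1 → 1 1 | ε.
Y has alternatives sharing prefix '0': factor to Y → 0 Y1 with Y1 → 0 | 1 1 | 1 | W.
Y1 has alternatives sharing prefix '1': factor to Y1 → 1 Y11 with Y11 → 1 | ε.

Start ::= 0 | Y 1 0 | 1 Start1; Y ::= X 0 X | 0 Y1; X ::= 1 0 | 0 0; W ::= 0; Start1 ::= 1 1 | ε; Y1 ::= 0 | W | 1 Y11; Y11 ::= 1 | ε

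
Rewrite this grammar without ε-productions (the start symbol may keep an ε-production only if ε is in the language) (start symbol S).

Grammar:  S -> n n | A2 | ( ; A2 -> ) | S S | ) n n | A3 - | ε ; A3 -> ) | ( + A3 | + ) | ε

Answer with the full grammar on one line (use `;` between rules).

S -> n n | A2 | ( | ε; A2 -> ) | S S | S | ) n n | A3 - | -; A3 -> ) | ( + A3 | ( + | + )

Nullable nonterminals: {A2, A3, S}.
ε ∈ L(G) since S is nullable, so keep S → ε.
Expand every rule over subsets of its nullable positions: A2 → S S gives S S | S. A2 → A3 - gives A3 - | -. A3 → ( + A3 gives ( + A3 | ( +.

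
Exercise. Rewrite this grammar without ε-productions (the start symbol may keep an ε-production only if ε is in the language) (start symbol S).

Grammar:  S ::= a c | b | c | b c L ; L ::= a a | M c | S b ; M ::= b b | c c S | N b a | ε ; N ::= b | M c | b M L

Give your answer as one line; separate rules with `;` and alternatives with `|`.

Nullable nonterminals: {M}.
ε ∉ L(G), so no ε-production is kept.
For each production, add variants omitting each subset of nullable occurrences: L → M c gives M c | c. N → M c gives M c | c. N → b M L gives b M L | b L.

S ::= a c | b | c | b c L; L ::= a a | M c | c | S b; M ::= b b | c c S | N b a; N ::= b | M c | c | b M L | b L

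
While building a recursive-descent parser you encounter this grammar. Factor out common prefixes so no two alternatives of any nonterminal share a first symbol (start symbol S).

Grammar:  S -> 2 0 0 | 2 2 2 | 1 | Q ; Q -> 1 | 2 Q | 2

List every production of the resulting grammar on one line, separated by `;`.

S -> 1 | Q | 2 S'; Q -> 1 | 2 Q'; S' -> 0 0 | 2 2; Q' -> Q | ε

S has alternatives sharing prefix '2': factor to S → 2 S' with S' → 0 0 | 2 2.
Q has alternatives sharing prefix '2': factor to Q → 2 Q' with Q' → Q | ε.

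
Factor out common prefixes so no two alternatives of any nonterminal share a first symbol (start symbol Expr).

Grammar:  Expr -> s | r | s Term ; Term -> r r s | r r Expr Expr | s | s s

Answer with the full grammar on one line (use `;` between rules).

Expr -> r | s Expr1; Term -> r r Term1 | s Term2; Expr1 -> epsilon | Term; Term1 -> s | Expr Expr; Term2 -> epsilon | s

Expr has alternatives sharing prefix 's': factor to Expr → s Expr1 with Expr1 → ε | Term.
Term has alternatives sharing prefix 'r r': factor to Term → r r Term1 with Term1 → s | Expr Expr.
Term has alternatives sharing prefix 's': factor to Term → s Term2 with Term2 → ε | s.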